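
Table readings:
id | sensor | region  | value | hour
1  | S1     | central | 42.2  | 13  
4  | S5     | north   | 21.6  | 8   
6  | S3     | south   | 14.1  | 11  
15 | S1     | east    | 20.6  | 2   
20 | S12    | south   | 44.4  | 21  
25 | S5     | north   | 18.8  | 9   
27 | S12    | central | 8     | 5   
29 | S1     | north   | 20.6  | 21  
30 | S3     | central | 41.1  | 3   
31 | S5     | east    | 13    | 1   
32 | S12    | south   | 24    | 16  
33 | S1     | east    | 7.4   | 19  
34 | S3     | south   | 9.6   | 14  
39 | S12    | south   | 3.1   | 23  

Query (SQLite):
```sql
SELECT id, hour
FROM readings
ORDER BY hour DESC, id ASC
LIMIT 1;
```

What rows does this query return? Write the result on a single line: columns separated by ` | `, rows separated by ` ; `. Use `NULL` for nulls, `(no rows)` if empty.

39 | 23

Sort by hour desc, tiebreak id asc: (23, id=39), (21, id=20), (21, id=29), (19, id=33) …. Take first 1.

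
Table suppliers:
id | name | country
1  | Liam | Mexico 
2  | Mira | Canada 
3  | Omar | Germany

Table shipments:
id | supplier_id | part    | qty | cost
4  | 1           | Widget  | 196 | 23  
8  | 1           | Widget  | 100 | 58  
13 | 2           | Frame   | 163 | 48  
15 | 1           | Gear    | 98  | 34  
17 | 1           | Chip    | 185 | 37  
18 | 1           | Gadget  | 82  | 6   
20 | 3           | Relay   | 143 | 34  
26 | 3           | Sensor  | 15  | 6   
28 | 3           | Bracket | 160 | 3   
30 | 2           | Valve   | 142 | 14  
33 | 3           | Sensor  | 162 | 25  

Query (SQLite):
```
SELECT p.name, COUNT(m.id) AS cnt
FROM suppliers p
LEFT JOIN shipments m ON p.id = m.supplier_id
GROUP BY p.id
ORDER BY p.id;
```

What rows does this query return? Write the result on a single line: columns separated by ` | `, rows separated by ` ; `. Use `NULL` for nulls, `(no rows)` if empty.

Liam | 5 ; Mira | 2 ; Omar | 4

LEFT JOIN keeps every suppliers row; unmatched ones get NULL for shipments columns.
Group by suppliers.id and compute COUNT(m.id). COUNT(col) of an all-NULL group is 0.
  1: ids {4, 8, 15, 17, 18} → COUNT(m.id)=5
  2: ids {13, 30} → COUNT(m.id)=2
  3: ids {20, 26, 28, 33} → COUNT(m.id)=4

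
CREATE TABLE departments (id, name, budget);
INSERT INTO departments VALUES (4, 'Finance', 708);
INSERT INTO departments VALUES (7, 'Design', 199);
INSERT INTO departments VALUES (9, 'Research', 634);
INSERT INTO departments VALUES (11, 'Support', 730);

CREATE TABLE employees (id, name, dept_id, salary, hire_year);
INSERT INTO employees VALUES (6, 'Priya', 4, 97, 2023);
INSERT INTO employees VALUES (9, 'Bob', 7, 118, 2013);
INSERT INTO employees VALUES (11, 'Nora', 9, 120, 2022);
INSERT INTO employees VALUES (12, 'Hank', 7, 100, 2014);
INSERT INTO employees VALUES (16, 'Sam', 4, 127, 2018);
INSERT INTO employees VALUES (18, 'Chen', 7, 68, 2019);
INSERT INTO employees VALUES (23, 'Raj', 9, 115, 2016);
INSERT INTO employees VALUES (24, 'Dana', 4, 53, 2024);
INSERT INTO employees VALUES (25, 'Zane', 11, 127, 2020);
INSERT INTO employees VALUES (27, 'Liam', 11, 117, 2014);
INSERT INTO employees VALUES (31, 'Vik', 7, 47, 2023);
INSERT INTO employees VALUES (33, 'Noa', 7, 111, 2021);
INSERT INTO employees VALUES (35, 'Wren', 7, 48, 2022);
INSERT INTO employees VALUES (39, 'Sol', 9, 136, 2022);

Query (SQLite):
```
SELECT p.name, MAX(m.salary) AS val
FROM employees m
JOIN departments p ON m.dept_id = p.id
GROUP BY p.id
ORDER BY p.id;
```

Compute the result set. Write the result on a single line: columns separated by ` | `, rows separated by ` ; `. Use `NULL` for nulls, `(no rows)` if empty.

Join each employees row to its departments via dept_id.
Group joined rows by departments.id; compute MAX(m.salary) per group.
  4: ids {6, 16, 24} → MAX(m.salary)=127
  7: ids {9, 12, 18, 31, 33, 35} → MAX(m.salary)=118
  9: ids {11, 23, 39} → MAX(m.salary)=136
  11: ids {25, 27} → MAX(m.salary)=127

Finance | 127 ; Design | 118 ; Research | 136 ; Support | 127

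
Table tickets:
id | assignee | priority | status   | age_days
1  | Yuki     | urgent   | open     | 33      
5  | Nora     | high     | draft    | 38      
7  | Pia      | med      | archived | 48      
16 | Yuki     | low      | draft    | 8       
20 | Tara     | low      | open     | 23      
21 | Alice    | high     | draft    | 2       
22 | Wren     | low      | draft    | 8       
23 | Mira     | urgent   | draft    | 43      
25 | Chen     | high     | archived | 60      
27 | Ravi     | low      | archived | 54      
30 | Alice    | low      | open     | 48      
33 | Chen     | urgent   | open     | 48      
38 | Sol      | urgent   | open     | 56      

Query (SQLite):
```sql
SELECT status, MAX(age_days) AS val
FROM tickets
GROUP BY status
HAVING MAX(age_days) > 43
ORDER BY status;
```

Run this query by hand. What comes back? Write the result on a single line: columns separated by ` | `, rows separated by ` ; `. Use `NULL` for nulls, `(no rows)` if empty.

archived | 60 ; open | 56

Partition tickets by status; compute MAX(age_days) within each group.
HAVING: keep groups where MAX(age_days) > 43.
  archived: ids {7, 25, 27} → MAX(age_days)=60
  draft: ids {5, 16, 21, 22, 23} → MAX(age_days)=43
  open: ids {1, 20, 30, 33, 38} → MAX(age_days)=56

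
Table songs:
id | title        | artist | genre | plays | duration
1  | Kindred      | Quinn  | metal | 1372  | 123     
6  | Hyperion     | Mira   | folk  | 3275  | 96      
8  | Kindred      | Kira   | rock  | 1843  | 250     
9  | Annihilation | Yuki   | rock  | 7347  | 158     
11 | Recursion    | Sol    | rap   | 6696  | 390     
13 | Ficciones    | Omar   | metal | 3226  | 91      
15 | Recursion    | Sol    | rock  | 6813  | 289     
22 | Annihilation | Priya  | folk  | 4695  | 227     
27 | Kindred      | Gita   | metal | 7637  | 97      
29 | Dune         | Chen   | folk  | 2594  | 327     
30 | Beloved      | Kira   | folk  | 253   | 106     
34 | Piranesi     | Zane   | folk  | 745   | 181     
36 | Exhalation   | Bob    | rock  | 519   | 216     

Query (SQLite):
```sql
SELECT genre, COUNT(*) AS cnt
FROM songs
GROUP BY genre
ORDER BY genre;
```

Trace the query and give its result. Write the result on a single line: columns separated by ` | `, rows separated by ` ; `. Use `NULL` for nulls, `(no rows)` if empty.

Partition songs by genre; compute COUNT(*) within each group.
  folk: ids {6, 22, 29, 30, 34} → COUNT(*)=5
  metal: ids {1, 13, 27} → COUNT(*)=3
  rap: ids {11} → COUNT(*)=1
  rock: ids {8, 9, 15, 36} → COUNT(*)=4

folk | 5 ; metal | 3 ; rap | 1 ; rock | 4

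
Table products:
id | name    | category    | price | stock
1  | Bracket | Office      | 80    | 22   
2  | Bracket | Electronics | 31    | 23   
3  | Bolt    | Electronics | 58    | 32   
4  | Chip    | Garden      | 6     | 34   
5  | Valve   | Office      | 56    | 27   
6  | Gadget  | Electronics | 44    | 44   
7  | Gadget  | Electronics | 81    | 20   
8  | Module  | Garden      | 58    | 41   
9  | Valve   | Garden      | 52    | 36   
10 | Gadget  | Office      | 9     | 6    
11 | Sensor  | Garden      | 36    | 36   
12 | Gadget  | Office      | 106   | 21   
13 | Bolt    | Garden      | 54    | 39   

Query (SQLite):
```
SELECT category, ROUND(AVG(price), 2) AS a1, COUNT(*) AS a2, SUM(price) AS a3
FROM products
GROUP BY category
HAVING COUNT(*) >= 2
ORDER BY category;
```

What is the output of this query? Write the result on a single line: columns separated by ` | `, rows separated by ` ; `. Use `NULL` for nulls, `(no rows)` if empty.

Electronics | 53.5 | 4 | 214 ; Garden | 41.2 | 5 | 206 ; Office | 62.75 | 4 | 251

Group products by category.
Per group compute: ROUND(AVG(price), 2), COUNT(*), SUM(price).
HAVING: drop groups with fewer than 2 rows.
  Electronics: ids {2, 3, 6, 7} → ROUND(AVG(price), 2)=53.5, COUNT(*)=4, SUM(price)=214
  Garden: ids {4, 8, 9, 11, 13} → ROUND(AVG(price), 2)=41.2, COUNT(*)=5, SUM(price)=206
  Office: ids {1, 5, 10, 12} → ROUND(AVG(price), 2)=62.75, COUNT(*)=4, SUM(price)=251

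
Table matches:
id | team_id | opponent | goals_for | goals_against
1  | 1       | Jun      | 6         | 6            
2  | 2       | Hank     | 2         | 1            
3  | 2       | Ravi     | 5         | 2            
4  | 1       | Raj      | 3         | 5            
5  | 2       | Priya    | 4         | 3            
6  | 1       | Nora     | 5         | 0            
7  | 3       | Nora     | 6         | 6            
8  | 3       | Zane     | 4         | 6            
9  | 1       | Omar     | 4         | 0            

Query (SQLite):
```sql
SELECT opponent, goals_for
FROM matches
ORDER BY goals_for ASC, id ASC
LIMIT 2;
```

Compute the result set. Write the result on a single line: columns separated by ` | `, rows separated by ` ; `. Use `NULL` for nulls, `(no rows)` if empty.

Sort by goals_for asc, tiebreak id asc: (2, id=2), (3, id=4), (4, id=5), (4, id=8), (4, id=9) …. Take first 2.

Hank | 2 ; Raj | 3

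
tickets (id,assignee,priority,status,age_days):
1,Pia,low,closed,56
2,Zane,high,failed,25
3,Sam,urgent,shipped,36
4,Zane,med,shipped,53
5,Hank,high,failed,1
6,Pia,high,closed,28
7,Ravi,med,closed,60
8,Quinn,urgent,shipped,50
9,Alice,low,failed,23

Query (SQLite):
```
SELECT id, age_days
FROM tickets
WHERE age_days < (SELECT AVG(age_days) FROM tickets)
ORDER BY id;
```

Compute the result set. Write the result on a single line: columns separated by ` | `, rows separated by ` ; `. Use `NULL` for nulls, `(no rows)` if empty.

Scalar subquery: AVG(age_days) over all tickets rows = 36.888889 (≈; comparison uses full precision).
Keep rows where age_days < that value.

2 | 25 ; 3 | 36 ; 5 | 1 ; 6 | 28 ; 9 | 23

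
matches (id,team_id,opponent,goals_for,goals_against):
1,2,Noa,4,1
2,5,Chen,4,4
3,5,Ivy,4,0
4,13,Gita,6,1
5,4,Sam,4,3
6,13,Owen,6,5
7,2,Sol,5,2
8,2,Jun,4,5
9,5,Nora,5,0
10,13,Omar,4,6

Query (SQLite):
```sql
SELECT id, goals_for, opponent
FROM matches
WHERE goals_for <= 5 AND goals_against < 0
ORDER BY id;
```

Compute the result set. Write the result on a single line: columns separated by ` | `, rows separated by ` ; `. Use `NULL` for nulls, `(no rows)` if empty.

(no rows)

goals_for <= 5: ids {1, 2, 3, 5, 7, 8, 9, 10}
goals_against < 0: ids { }
Combine with AND.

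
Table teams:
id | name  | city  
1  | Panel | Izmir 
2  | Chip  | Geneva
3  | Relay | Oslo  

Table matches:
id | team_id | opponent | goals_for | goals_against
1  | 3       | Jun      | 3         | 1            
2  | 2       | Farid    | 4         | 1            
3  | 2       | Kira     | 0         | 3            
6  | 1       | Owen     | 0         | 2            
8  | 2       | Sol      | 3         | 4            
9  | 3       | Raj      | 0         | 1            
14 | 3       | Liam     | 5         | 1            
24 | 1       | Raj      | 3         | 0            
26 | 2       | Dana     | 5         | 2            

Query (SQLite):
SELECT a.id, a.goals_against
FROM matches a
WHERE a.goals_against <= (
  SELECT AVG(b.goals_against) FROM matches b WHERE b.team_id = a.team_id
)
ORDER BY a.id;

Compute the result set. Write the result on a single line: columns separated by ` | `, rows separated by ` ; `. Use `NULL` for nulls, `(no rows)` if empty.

For each matches row a, compute AVG(goals_against) over rows sharing a.team_id.
Keep row a if a.goals_against <= that per-group AVG.
  team_id=1: AVG(goals_against) = 1.0
  team_id=2: AVG(goals_against) = 2.5
  team_id=3: AVG(goals_against) = 1.0

1 | 1 ; 2 | 1 ; 9 | 1 ; 14 | 1 ; 24 | 0 ; 26 | 2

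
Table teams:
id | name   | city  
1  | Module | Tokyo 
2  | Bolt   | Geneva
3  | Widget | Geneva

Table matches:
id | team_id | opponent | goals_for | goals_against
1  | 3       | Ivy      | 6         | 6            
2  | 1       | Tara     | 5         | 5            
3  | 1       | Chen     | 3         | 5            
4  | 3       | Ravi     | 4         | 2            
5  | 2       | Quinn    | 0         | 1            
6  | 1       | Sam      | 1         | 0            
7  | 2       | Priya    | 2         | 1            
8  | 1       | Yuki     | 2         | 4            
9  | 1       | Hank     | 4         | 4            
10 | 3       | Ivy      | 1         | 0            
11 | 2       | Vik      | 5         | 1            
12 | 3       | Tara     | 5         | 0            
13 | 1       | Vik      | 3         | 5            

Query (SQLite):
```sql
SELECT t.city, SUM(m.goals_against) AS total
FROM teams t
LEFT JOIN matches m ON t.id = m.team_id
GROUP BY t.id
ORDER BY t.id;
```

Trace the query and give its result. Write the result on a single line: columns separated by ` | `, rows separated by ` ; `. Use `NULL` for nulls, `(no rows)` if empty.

Tokyo | 23 ; Geneva | 3 ; Geneva | 8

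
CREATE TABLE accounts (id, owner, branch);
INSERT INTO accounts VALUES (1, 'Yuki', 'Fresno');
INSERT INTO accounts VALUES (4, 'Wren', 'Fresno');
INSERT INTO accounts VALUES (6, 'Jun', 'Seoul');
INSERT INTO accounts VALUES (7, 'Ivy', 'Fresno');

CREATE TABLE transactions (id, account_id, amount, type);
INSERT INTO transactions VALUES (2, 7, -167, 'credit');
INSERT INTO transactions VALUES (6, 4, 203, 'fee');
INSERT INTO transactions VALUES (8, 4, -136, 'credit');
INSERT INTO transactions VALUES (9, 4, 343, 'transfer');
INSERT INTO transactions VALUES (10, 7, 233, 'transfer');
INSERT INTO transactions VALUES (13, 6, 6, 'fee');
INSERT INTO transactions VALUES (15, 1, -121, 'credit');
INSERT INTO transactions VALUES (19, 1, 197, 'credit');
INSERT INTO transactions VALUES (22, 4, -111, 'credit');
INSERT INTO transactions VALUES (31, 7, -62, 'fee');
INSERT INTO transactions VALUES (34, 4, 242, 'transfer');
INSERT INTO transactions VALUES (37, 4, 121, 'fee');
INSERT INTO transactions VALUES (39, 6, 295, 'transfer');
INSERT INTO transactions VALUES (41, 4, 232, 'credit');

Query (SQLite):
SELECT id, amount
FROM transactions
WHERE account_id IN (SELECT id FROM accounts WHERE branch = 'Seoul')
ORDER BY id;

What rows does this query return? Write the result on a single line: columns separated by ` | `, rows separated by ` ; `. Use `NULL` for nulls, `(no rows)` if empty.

Inner query: accounts.id where branch = 'Seoul'.
Outer: keep transactions rows whose account_id is in that set.
Inner query → {6}

13 | 6 ; 39 | 295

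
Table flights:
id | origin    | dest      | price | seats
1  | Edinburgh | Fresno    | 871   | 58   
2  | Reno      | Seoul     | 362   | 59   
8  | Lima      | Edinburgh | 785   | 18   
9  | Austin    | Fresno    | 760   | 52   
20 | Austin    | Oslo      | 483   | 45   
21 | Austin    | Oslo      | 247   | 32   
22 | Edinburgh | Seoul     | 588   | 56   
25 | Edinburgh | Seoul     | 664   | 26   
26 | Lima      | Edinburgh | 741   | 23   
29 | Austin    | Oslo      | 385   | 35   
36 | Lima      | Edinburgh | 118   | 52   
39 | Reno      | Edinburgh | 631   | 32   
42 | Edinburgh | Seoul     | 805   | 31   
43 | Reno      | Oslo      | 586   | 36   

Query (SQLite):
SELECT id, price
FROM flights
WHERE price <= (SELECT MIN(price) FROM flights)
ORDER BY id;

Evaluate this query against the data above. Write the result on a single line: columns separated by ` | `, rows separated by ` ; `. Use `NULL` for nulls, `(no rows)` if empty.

36 | 118

Scalar subquery: MIN(price) over all flights rows = 118.
Keep rows where price <= that value.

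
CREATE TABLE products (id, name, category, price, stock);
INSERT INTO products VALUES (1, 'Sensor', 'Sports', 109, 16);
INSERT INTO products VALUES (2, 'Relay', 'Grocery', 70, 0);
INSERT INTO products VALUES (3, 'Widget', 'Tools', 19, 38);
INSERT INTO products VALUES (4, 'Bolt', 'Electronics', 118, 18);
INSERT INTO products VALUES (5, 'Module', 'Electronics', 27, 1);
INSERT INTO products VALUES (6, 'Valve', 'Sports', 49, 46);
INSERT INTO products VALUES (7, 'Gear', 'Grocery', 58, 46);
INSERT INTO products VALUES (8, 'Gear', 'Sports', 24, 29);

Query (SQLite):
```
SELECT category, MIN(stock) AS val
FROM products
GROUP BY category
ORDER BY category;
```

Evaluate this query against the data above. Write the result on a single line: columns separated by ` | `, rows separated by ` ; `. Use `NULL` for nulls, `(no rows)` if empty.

Electronics | 1 ; Grocery | 0 ; Sports | 16 ; Tools | 38

Partition products by category; compute MIN(stock) within each group.
  Electronics: ids {4, 5} → MIN(stock)=1
  Grocery: ids {2, 7} → MIN(stock)=0
  Sports: ids {1, 6, 8} → MIN(stock)=16
  Tools: ids {3} → MIN(stock)=38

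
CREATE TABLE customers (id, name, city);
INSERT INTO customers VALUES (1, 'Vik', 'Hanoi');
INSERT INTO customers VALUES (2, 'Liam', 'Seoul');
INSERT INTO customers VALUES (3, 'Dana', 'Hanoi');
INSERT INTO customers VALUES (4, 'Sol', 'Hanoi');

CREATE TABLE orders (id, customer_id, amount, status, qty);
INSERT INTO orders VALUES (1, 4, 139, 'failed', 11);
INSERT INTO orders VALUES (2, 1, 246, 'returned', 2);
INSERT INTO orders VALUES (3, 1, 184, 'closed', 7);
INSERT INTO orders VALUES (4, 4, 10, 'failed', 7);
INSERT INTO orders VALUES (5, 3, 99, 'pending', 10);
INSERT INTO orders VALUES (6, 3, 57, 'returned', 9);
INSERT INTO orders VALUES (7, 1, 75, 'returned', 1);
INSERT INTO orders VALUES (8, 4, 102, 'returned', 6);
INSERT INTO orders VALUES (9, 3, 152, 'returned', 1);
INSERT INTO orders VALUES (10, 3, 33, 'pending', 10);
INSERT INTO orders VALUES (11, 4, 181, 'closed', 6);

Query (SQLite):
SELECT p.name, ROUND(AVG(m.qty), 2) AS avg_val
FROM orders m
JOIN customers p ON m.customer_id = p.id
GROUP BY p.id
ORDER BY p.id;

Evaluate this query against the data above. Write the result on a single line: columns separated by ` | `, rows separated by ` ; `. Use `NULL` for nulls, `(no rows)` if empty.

Join each orders row to its customers via customer_id.
Group joined rows by customers.id; compute ROUND(AVG(m.qty), 2) per group.
  1: ids {2, 3, 7} → ROUND(AVG(m.qty), 2)=3.33
  3: ids {5, 6, 9, 10} → ROUND(AVG(m.qty), 2)=7.5
  4: ids {1, 4, 8, 11} → ROUND(AVG(m.qty), 2)=7.5

Vik | 3.33 ; Dana | 7.5 ; Sol | 7.5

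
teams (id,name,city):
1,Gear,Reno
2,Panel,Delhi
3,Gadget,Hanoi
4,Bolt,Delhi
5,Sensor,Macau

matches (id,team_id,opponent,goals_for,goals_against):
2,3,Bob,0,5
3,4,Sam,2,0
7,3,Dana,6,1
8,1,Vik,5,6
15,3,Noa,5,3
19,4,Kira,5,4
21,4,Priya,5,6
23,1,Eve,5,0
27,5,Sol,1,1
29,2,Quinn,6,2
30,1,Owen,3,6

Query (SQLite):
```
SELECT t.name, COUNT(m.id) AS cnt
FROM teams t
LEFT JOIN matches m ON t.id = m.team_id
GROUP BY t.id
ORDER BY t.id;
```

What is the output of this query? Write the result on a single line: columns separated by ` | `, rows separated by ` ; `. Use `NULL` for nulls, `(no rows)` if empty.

Gear | 3 ; Panel | 1 ; Gadget | 3 ; Bolt | 3 ; Sensor | 1

LEFT JOIN keeps every teams row; unmatched ones get NULL for matches columns.
Group by teams.id and compute COUNT(m.id). COUNT(col) of an all-NULL group is 0.
  1: ids {8, 23, 30} → COUNT(m.id)=3
  2: ids {29} → COUNT(m.id)=1
  3: ids {2, 7, 15} → COUNT(m.id)=3
  4: ids {3, 19, 21} → COUNT(m.id)=3
  5: ids {27} → COUNT(m.id)=1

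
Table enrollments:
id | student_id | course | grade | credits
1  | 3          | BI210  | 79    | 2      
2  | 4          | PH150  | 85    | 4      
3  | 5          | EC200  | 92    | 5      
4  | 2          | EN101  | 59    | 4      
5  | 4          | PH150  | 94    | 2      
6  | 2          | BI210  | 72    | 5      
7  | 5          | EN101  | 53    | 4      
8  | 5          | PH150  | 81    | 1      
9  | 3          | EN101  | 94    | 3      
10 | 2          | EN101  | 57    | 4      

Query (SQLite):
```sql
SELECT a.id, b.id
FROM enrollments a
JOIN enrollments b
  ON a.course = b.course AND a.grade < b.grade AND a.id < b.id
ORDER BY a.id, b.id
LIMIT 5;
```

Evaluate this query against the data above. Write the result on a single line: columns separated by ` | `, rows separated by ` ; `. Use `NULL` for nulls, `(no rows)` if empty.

2 | 5 ; 4 | 9 ; 7 | 9 ; 7 | 10

Pairs (a,b) with same course, a.grade < b.grade, a.id < b.id.
course groups: BI210:{1,6} EC200:{3} EN101:{4,7,9,10} PH150:{2,5,8}
Ordered by (a.id, b.id); first 5.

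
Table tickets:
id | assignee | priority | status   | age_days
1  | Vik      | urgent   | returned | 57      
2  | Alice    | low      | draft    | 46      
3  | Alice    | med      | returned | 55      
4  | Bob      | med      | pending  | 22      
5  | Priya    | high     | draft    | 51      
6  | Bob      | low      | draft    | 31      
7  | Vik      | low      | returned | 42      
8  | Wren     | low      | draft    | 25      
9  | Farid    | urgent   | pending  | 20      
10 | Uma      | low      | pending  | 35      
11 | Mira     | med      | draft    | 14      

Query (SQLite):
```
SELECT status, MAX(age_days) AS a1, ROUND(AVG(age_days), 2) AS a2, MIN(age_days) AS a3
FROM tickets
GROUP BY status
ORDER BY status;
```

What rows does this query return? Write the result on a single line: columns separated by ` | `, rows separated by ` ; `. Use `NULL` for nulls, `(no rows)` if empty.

Group tickets by status.
Per group compute: MAX(age_days), ROUND(AVG(age_days), 2), MIN(age_days).
  draft: ids {2, 5, 6, 8, 11} → MAX(age_days)=51, ROUND(AVG(age_days), 2)=33.4, MIN(age_days)=14
  pending: ids {4, 9, 10} → MAX(age_days)=35, ROUND(AVG(age_days), 2)=25.67, MIN(age_days)=20
  returned: ids {1, 3, 7} → MAX(age_days)=57, ROUND(AVG(age_days), 2)=51.33, MIN(age_days)=42

draft | 51 | 33.4 | 14 ; pending | 35 | 25.67 | 20 ; returned | 57 | 51.33 | 42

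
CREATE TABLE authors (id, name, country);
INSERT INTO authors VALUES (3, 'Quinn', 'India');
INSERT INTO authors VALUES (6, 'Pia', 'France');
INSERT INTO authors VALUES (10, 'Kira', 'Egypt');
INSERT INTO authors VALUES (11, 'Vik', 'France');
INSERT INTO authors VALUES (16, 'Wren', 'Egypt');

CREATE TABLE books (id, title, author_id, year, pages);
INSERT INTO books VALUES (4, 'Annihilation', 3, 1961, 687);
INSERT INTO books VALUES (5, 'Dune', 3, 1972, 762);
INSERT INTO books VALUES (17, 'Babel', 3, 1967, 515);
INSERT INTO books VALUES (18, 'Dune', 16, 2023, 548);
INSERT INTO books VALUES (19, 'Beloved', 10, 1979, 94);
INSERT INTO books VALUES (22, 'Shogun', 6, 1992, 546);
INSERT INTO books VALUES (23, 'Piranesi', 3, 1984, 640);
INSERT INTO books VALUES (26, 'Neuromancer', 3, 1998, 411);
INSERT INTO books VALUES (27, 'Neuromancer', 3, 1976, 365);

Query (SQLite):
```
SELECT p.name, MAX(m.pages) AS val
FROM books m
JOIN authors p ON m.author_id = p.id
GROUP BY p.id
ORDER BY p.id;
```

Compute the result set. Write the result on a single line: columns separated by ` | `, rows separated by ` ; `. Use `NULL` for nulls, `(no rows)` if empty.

Join each books row to its authors via author_id.
Group joined rows by authors.id; compute MAX(m.pages) per group.
  3: ids {4, 5, 17, 23, 26, 27} → MAX(m.pages)=762
  6: ids {22} → MAX(m.pages)=546
  10: ids {19} → MAX(m.pages)=94
  16: ids {18} → MAX(m.pages)=548

Quinn | 762 ; Pia | 546 ; Kira | 94 ; Wren | 548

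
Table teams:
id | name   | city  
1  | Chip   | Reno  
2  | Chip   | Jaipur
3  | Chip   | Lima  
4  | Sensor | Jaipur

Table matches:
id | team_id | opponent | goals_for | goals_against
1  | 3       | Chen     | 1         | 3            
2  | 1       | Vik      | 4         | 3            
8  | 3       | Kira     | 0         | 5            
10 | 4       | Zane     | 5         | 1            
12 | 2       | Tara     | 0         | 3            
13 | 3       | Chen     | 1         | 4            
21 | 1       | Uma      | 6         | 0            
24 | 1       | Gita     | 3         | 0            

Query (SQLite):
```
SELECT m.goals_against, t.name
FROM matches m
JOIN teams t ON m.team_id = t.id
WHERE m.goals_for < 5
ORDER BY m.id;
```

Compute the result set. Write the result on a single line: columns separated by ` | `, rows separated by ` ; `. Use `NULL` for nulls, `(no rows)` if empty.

3 | Chip ; 3 | Chip ; 5 | Chip ; 3 | Chip ; 4 | Chip ; 0 | Chip

Each matches row matches the teams row where team_id = teams.id.
Then keep rows with m.goals_for < 5.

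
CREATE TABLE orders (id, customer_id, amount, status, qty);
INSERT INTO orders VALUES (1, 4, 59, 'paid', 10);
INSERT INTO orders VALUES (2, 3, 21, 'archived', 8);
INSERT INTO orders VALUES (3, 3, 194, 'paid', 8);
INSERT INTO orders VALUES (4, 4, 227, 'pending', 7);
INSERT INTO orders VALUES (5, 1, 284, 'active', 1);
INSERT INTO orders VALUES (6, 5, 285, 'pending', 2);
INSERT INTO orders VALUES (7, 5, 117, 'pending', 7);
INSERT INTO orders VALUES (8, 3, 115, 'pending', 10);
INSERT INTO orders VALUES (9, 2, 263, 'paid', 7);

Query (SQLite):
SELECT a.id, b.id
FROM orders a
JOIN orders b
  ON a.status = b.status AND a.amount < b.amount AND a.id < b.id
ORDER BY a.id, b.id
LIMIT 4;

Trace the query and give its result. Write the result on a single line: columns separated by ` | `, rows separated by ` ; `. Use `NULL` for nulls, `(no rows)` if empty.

Pairs (a,b) with same status, a.amount < b.amount, a.id < b.id.
status groups: active:{5} archived:{2} paid:{1,3,9} pending:{4,6,7,8}
Ordered by (a.id, b.id); first 4.

1 | 3 ; 1 | 9 ; 3 | 9 ; 4 | 6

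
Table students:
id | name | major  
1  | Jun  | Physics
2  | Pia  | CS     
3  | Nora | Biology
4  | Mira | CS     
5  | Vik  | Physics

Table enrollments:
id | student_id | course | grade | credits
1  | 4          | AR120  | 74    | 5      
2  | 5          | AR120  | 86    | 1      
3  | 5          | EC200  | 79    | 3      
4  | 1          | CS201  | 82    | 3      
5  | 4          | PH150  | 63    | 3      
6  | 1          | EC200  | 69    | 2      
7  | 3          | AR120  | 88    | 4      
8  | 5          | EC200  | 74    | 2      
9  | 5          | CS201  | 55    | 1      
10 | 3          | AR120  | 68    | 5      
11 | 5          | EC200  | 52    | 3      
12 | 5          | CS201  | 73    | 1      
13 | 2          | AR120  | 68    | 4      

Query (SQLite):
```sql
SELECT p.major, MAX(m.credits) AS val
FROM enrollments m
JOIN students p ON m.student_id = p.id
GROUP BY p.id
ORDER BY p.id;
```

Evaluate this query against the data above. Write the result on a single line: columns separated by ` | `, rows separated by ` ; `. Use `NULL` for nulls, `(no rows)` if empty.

Join each enrollments row to its students via student_id.
Group joined rows by students.id; compute MAX(m.credits) per group.
  1: ids {4, 6} → MAX(m.credits)=3
  2: ids {13} → MAX(m.credits)=4
  3: ids {7, 10} → MAX(m.credits)=5
  4: ids {1, 5} → MAX(m.credits)=5
  5: ids {2, 3, 8, 9, 11, 12} → MAX(m.credits)=3

Physics | 3 ; CS | 4 ; Biology | 5 ; CS | 5 ; Physics | 3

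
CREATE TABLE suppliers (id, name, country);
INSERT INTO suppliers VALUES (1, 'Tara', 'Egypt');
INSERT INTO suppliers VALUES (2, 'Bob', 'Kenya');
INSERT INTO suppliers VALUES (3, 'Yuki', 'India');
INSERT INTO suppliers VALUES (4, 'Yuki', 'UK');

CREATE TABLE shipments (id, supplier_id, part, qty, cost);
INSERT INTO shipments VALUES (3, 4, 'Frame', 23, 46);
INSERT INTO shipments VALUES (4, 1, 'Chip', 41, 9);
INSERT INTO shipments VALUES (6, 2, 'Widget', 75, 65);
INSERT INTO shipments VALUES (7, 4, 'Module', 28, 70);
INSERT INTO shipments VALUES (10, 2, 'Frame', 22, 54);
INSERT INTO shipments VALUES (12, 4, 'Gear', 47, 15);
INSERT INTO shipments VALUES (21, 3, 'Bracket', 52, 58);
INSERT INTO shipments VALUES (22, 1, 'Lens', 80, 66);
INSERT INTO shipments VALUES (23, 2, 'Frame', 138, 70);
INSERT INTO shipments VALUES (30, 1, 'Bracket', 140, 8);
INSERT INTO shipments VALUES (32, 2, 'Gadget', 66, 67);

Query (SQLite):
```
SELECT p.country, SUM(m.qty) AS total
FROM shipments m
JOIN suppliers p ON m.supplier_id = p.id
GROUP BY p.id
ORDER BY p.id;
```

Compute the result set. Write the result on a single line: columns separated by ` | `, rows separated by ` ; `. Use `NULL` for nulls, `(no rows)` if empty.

Egypt | 261 ; Kenya | 301 ; India | 52 ; UK | 98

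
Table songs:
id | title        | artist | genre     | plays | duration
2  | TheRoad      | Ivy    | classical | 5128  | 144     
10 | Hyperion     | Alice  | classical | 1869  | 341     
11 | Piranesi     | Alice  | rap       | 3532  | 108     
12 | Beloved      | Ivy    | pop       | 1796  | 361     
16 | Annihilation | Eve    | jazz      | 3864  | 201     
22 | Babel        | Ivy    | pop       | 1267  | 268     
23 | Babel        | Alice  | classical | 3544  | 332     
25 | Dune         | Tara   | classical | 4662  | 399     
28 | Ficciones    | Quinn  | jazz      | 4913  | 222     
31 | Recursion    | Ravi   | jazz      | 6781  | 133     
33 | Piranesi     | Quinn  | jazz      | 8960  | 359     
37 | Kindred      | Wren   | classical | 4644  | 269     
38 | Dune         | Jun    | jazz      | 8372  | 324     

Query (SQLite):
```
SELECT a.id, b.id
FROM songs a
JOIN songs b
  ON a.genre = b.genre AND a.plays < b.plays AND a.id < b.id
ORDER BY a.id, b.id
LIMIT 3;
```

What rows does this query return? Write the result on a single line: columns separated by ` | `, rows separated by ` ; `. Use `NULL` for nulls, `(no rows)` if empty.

10 | 23 ; 10 | 25 ; 10 | 37

Pairs (a,b) with same genre, a.plays < b.plays, a.id < b.id.
genre groups: classical:{2,10,23,25,37} jazz:{16,28,31,33,38} pop:{12,22} rap:{11}
Ordered by (a.id, b.id); first 3.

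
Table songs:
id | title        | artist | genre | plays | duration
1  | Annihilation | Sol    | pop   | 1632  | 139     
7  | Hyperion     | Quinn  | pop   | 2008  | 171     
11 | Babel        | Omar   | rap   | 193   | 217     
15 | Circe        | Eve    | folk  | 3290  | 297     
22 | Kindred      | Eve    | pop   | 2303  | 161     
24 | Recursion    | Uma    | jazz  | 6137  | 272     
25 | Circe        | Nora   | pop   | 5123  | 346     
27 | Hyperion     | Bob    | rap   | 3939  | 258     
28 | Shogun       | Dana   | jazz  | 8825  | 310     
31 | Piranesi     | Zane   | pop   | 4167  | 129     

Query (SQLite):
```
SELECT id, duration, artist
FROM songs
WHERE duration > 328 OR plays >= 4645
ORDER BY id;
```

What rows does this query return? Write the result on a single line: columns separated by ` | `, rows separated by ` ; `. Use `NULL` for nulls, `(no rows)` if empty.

duration > 328: ids {25}
plays >= 4645: ids {24, 25, 28}
Combine with OR.

24 | 272 | Uma ; 25 | 346 | Nora ; 28 | 310 | Dana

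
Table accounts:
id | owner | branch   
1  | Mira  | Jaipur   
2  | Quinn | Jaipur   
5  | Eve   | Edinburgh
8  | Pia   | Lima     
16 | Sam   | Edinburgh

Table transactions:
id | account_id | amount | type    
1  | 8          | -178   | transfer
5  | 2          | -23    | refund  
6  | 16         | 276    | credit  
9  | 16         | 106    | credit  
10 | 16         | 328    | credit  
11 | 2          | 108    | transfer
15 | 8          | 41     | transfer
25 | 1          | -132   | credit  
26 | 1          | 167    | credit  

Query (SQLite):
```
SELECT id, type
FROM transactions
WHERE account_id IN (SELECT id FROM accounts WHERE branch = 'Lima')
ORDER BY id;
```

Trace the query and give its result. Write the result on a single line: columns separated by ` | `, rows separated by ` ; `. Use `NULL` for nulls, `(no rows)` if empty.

Inner query: accounts.id where branch = 'Lima'.
Outer: keep transactions rows whose account_id is in that set.
Inner query → {8}

1 | transfer ; 15 | transfer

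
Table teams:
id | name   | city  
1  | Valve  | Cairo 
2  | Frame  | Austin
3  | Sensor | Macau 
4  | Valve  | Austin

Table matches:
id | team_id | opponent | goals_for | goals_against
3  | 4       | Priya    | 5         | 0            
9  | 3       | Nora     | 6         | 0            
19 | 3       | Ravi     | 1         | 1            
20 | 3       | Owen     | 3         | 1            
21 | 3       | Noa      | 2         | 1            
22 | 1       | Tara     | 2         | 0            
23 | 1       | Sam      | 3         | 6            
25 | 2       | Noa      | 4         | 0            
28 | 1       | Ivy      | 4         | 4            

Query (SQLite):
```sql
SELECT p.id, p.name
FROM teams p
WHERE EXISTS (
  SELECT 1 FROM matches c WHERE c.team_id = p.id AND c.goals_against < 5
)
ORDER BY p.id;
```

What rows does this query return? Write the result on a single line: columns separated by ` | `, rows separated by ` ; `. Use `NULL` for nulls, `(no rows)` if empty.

For each teams row, check whether any matches with matching team_id has goals_against < 5.
Keep rows where that is true.

1 | Valve ; 2 | Frame ; 3 | Sensor ; 4 | Valve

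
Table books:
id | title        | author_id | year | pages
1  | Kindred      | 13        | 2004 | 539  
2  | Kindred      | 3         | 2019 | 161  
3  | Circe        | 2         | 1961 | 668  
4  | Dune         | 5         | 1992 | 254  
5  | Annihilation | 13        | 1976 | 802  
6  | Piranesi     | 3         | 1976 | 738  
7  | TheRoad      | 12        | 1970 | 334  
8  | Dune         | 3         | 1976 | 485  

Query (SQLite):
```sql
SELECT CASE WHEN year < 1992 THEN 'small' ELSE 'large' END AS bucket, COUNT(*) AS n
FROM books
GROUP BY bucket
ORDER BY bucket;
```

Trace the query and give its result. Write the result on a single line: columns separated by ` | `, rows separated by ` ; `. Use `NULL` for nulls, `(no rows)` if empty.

Bucket rows by year < 1992 → 'small' else 'large'; count each bucket.

large | 3 ; small | 5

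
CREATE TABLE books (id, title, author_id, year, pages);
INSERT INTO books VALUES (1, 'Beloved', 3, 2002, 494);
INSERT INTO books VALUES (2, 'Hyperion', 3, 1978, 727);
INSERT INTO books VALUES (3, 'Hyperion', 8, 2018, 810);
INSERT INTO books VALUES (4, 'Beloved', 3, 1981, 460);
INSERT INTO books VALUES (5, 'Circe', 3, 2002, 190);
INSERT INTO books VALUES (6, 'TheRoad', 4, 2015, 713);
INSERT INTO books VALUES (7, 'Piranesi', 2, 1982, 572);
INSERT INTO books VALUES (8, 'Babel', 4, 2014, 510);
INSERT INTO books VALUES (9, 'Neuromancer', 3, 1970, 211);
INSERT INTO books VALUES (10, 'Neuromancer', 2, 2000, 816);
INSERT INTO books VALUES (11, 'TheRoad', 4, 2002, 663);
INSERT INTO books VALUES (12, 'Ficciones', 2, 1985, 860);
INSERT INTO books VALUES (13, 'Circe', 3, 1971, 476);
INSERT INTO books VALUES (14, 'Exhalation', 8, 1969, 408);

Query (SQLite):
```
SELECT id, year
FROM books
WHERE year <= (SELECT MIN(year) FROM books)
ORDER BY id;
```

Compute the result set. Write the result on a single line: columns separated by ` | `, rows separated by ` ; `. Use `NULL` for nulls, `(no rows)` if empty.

Scalar subquery: MIN(year) over all books rows = 1969.
Keep rows where year <= that value.

14 | 1969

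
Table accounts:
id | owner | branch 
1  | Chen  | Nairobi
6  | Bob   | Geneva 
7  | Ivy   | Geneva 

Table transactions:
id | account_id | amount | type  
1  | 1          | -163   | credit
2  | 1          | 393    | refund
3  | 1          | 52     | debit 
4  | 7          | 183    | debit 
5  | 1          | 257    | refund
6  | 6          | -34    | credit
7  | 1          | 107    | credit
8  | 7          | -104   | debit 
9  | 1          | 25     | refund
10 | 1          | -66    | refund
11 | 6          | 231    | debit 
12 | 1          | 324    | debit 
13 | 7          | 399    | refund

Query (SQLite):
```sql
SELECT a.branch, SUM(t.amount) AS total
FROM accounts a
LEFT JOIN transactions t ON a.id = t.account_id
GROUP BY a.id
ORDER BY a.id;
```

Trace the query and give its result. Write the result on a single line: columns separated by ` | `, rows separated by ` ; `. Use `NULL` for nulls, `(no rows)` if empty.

Nairobi | 929 ; Geneva | 197 ; Geneva | 478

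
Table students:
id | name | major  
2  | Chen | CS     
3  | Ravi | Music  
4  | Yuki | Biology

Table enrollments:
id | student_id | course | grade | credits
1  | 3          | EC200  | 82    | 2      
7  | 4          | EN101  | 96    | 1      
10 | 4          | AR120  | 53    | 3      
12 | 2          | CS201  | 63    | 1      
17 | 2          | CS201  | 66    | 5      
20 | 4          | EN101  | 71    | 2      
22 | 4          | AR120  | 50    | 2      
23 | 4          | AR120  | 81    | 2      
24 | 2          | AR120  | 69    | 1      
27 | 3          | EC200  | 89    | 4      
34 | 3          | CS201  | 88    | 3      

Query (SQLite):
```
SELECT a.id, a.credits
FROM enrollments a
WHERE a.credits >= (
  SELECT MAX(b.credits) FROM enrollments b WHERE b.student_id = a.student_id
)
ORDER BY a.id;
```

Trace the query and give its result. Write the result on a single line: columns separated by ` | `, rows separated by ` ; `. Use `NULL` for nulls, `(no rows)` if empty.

For each enrollments row a, compute MAX(credits) over rows sharing a.student_id.
Keep row a if a.credits >= that per-group MAX.
  student_id=2: MAX(credits) = 5
  student_id=3: MAX(credits) = 4
  student_id=4: MAX(credits) = 3

10 | 3 ; 17 | 5 ; 27 | 4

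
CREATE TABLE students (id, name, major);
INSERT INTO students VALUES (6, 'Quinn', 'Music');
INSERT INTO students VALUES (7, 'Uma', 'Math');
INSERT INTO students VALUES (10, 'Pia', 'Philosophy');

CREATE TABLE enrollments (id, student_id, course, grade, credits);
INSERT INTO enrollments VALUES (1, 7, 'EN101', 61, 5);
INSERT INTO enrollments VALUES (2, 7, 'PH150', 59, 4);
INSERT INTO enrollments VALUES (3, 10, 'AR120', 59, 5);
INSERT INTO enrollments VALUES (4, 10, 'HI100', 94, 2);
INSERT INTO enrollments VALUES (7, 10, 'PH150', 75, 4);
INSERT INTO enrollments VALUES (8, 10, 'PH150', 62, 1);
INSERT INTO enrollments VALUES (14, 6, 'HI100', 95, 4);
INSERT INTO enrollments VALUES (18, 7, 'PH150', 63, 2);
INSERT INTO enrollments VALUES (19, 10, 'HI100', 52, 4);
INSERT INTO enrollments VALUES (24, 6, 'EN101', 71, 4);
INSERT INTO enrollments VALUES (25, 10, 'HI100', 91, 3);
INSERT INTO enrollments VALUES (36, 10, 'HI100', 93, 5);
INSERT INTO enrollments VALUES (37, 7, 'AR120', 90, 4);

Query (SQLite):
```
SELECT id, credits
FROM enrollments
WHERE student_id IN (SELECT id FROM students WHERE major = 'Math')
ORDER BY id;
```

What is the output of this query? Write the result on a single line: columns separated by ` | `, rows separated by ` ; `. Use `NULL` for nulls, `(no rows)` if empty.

1 | 5 ; 2 | 4 ; 18 | 2 ; 37 | 4

Inner query: students.id where major = 'Math'.
Outer: keep enrollments rows whose student_id is in that set.
Inner query → {7}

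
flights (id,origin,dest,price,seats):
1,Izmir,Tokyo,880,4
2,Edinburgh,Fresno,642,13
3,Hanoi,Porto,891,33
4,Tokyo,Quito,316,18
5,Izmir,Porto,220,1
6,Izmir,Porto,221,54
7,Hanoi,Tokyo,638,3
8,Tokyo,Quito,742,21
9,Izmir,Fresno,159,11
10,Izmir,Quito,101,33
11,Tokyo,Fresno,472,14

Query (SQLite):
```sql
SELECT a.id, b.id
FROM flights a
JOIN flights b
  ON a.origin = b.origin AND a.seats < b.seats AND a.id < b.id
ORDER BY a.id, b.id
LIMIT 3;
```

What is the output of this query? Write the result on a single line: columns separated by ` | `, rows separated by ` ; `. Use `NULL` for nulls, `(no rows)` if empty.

1 | 6 ; 1 | 9 ; 1 | 10

Pairs (a,b) with same origin, a.seats < b.seats, a.id < b.id.
origin groups: Edinburgh:{2} Hanoi:{3,7} Izmir:{1,5,6,9,10} Tokyo:{4,8,11}
Ordered by (a.id, b.id); first 3.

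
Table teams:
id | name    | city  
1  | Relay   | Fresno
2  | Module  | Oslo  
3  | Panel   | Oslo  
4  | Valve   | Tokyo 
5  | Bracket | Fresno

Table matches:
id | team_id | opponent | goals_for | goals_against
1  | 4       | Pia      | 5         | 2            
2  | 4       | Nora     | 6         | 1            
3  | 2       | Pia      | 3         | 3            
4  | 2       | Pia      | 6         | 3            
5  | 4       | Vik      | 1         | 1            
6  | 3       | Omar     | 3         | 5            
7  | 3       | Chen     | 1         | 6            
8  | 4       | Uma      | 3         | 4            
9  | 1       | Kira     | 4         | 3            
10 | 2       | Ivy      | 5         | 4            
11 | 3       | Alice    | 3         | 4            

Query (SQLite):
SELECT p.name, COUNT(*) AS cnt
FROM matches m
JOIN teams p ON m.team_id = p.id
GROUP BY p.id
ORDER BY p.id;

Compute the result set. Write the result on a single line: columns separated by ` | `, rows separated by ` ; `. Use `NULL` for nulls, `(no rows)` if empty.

Relay | 1 ; Module | 3 ; Panel | 3 ; Valve | 4

Join each matches row to its teams via team_id.
Group joined rows by teams.id; compute COUNT(*) per group.
  1: ids {9} → COUNT(*)=1
  2: ids {3, 4, 10} → COUNT(*)=3
  3: ids {6, 7, 11} → COUNT(*)=3
  4: ids {1, 2, 5, 8} → COUNT(*)=4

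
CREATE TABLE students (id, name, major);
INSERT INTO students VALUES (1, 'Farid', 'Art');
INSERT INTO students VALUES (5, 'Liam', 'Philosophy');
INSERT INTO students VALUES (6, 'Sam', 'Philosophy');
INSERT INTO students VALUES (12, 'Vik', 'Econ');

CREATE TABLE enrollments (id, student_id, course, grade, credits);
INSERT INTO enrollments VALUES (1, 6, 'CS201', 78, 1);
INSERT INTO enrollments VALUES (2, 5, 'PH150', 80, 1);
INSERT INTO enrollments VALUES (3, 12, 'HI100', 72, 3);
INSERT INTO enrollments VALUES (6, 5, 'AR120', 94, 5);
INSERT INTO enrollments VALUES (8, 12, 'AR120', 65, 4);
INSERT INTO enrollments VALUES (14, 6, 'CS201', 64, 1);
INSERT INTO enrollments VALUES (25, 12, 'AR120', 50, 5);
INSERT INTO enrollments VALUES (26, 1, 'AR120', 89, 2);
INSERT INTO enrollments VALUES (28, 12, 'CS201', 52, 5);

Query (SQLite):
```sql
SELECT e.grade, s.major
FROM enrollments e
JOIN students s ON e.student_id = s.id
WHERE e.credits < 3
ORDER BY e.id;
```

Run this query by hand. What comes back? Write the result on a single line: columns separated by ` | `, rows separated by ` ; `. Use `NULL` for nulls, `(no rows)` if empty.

78 | Philosophy ; 80 | Philosophy ; 64 | Philosophy ; 89 | Art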